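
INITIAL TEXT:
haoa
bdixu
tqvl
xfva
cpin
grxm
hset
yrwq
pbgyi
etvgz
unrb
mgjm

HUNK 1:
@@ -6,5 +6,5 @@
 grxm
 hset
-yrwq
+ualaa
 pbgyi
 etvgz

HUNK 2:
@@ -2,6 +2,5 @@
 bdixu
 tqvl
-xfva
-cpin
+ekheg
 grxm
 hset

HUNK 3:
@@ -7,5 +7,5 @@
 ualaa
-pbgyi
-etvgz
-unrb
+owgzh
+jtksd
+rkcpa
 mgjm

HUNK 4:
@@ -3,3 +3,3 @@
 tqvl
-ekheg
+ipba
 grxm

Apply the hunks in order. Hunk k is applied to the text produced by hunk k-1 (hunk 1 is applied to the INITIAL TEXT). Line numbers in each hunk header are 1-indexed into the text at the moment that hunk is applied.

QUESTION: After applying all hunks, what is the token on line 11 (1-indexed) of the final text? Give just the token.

Hunk 1: at line 6 remove [yrwq] add [ualaa] -> 12 lines: haoa bdixu tqvl xfva cpin grxm hset ualaa pbgyi etvgz unrb mgjm
Hunk 2: at line 2 remove [xfva,cpin] add [ekheg] -> 11 lines: haoa bdixu tqvl ekheg grxm hset ualaa pbgyi etvgz unrb mgjm
Hunk 3: at line 7 remove [pbgyi,etvgz,unrb] add [owgzh,jtksd,rkcpa] -> 11 lines: haoa bdixu tqvl ekheg grxm hset ualaa owgzh jtksd rkcpa mgjm
Hunk 4: at line 3 remove [ekheg] add [ipba] -> 11 lines: haoa bdixu tqvl ipba grxm hset ualaa owgzh jtksd rkcpa mgjm
Final line 11: mgjm

Answer: mgjm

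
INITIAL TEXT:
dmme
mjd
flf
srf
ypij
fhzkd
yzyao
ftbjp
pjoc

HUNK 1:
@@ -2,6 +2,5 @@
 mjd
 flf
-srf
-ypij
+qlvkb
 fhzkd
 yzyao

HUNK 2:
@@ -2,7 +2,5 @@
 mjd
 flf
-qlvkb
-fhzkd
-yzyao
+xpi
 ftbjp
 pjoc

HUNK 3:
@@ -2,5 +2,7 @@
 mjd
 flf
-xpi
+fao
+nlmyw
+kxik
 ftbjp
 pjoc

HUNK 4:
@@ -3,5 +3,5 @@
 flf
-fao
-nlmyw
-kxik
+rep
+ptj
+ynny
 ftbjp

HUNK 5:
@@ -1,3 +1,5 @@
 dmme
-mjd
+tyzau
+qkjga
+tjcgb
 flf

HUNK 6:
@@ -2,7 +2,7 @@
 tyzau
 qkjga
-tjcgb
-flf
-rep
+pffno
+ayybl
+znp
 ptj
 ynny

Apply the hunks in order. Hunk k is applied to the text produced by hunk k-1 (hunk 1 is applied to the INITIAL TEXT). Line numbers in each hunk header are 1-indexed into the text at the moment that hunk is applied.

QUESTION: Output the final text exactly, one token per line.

Hunk 1: at line 2 remove [srf,ypij] add [qlvkb] -> 8 lines: dmme mjd flf qlvkb fhzkd yzyao ftbjp pjoc
Hunk 2: at line 2 remove [qlvkb,fhzkd,yzyao] add [xpi] -> 6 lines: dmme mjd flf xpi ftbjp pjoc
Hunk 3: at line 2 remove [xpi] add [fao,nlmyw,kxik] -> 8 lines: dmme mjd flf fao nlmyw kxik ftbjp pjoc
Hunk 4: at line 3 remove [fao,nlmyw,kxik] add [rep,ptj,ynny] -> 8 lines: dmme mjd flf rep ptj ynny ftbjp pjoc
Hunk 5: at line 1 remove [mjd] add [tyzau,qkjga,tjcgb] -> 10 lines: dmme tyzau qkjga tjcgb flf rep ptj ynny ftbjp pjoc
Hunk 6: at line 2 remove [tjcgb,flf,rep] add [pffno,ayybl,znp] -> 10 lines: dmme tyzau qkjga pffno ayybl znp ptj ynny ftbjp pjoc

Answer: dmme
tyzau
qkjga
pffno
ayybl
znp
ptj
ynny
ftbjp
pjoc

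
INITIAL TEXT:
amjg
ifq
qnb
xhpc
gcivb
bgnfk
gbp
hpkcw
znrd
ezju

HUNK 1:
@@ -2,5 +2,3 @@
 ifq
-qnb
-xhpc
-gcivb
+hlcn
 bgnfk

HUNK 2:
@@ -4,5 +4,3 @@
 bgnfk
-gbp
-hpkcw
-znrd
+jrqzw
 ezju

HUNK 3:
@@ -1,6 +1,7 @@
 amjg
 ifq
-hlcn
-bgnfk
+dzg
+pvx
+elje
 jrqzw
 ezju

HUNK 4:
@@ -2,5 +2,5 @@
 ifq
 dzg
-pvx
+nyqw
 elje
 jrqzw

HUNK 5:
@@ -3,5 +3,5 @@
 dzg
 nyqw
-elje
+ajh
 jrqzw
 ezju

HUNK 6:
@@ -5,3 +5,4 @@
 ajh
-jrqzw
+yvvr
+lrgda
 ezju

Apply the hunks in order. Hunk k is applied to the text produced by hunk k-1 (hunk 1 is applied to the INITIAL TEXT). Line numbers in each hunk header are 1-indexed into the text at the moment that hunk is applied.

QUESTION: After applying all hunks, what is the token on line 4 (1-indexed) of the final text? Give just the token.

Answer: nyqw

Derivation:
Hunk 1: at line 2 remove [qnb,xhpc,gcivb] add [hlcn] -> 8 lines: amjg ifq hlcn bgnfk gbp hpkcw znrd ezju
Hunk 2: at line 4 remove [gbp,hpkcw,znrd] add [jrqzw] -> 6 lines: amjg ifq hlcn bgnfk jrqzw ezju
Hunk 3: at line 1 remove [hlcn,bgnfk] add [dzg,pvx,elje] -> 7 lines: amjg ifq dzg pvx elje jrqzw ezju
Hunk 4: at line 2 remove [pvx] add [nyqw] -> 7 lines: amjg ifq dzg nyqw elje jrqzw ezju
Hunk 5: at line 3 remove [elje] add [ajh] -> 7 lines: amjg ifq dzg nyqw ajh jrqzw ezju
Hunk 6: at line 5 remove [jrqzw] add [yvvr,lrgda] -> 8 lines: amjg ifq dzg nyqw ajh yvvr lrgda ezju
Final line 4: nyqw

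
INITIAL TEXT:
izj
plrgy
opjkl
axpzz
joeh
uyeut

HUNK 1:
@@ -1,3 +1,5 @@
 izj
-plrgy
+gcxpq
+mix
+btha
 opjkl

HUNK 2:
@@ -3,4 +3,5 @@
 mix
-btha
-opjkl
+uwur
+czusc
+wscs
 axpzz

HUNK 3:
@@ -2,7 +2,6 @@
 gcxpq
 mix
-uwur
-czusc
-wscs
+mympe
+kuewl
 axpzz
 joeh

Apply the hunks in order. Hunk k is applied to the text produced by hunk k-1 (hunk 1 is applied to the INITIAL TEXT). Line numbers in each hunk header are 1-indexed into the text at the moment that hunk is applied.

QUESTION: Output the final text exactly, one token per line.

Hunk 1: at line 1 remove [plrgy] add [gcxpq,mix,btha] -> 8 lines: izj gcxpq mix btha opjkl axpzz joeh uyeut
Hunk 2: at line 3 remove [btha,opjkl] add [uwur,czusc,wscs] -> 9 lines: izj gcxpq mix uwur czusc wscs axpzz joeh uyeut
Hunk 3: at line 2 remove [uwur,czusc,wscs] add [mympe,kuewl] -> 8 lines: izj gcxpq mix mympe kuewl axpzz joeh uyeut

Answer: izj
gcxpq
mix
mympe
kuewl
axpzz
joeh
uyeut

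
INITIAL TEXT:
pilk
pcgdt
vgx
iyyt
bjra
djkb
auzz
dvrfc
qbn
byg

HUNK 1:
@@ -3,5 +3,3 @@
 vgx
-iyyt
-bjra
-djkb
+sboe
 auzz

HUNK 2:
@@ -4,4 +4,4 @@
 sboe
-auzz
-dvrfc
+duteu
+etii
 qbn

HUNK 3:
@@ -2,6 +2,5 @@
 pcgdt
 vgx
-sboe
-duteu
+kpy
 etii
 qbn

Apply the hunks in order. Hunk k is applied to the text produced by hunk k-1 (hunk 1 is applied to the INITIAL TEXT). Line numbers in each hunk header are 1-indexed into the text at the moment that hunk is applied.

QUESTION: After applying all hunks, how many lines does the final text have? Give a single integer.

Answer: 7

Derivation:
Hunk 1: at line 3 remove [iyyt,bjra,djkb] add [sboe] -> 8 lines: pilk pcgdt vgx sboe auzz dvrfc qbn byg
Hunk 2: at line 4 remove [auzz,dvrfc] add [duteu,etii] -> 8 lines: pilk pcgdt vgx sboe duteu etii qbn byg
Hunk 3: at line 2 remove [sboe,duteu] add [kpy] -> 7 lines: pilk pcgdt vgx kpy etii qbn byg
Final line count: 7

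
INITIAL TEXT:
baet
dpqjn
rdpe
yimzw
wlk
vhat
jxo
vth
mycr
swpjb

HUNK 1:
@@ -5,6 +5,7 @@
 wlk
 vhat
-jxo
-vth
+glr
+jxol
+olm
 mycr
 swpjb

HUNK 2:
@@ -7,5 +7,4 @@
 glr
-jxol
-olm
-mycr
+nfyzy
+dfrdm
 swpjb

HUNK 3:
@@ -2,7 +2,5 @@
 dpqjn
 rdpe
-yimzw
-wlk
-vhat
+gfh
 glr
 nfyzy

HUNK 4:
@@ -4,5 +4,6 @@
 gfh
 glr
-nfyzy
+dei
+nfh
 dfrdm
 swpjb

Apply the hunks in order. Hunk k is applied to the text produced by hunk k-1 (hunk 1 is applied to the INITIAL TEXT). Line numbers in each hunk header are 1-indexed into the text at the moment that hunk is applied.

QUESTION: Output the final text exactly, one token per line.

Hunk 1: at line 5 remove [jxo,vth] add [glr,jxol,olm] -> 11 lines: baet dpqjn rdpe yimzw wlk vhat glr jxol olm mycr swpjb
Hunk 2: at line 7 remove [jxol,olm,mycr] add [nfyzy,dfrdm] -> 10 lines: baet dpqjn rdpe yimzw wlk vhat glr nfyzy dfrdm swpjb
Hunk 3: at line 2 remove [yimzw,wlk,vhat] add [gfh] -> 8 lines: baet dpqjn rdpe gfh glr nfyzy dfrdm swpjb
Hunk 4: at line 4 remove [nfyzy] add [dei,nfh] -> 9 lines: baet dpqjn rdpe gfh glr dei nfh dfrdm swpjb

Answer: baet
dpqjn
rdpe
gfh
glr
dei
nfh
dfrdm
swpjb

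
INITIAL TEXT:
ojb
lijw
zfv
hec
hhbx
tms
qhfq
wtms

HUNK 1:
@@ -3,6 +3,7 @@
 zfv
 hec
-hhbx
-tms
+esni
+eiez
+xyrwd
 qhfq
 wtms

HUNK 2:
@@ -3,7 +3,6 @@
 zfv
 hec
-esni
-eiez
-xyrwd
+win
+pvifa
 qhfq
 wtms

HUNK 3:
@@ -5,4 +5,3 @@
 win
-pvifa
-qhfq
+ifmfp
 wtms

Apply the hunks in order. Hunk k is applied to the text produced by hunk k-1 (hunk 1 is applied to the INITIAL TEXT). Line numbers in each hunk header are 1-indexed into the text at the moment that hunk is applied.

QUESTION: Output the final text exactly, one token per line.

Answer: ojb
lijw
zfv
hec
win
ifmfp
wtms

Derivation:
Hunk 1: at line 3 remove [hhbx,tms] add [esni,eiez,xyrwd] -> 9 lines: ojb lijw zfv hec esni eiez xyrwd qhfq wtms
Hunk 2: at line 3 remove [esni,eiez,xyrwd] add [win,pvifa] -> 8 lines: ojb lijw zfv hec win pvifa qhfq wtms
Hunk 3: at line 5 remove [pvifa,qhfq] add [ifmfp] -> 7 lines: ojb lijw zfv hec win ifmfp wtms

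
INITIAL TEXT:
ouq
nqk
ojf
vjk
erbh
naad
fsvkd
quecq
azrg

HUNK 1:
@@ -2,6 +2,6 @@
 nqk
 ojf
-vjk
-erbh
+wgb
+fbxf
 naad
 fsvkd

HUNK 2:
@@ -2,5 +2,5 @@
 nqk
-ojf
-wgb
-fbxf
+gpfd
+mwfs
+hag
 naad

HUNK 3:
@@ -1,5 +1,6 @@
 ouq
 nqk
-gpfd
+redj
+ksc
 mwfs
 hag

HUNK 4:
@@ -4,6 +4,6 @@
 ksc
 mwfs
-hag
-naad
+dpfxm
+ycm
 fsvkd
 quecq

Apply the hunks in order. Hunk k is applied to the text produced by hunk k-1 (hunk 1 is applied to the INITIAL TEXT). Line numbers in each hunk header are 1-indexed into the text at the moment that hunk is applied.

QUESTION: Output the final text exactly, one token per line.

Hunk 1: at line 2 remove [vjk,erbh] add [wgb,fbxf] -> 9 lines: ouq nqk ojf wgb fbxf naad fsvkd quecq azrg
Hunk 2: at line 2 remove [ojf,wgb,fbxf] add [gpfd,mwfs,hag] -> 9 lines: ouq nqk gpfd mwfs hag naad fsvkd quecq azrg
Hunk 3: at line 1 remove [gpfd] add [redj,ksc] -> 10 lines: ouq nqk redj ksc mwfs hag naad fsvkd quecq azrg
Hunk 4: at line 4 remove [hag,naad] add [dpfxm,ycm] -> 10 lines: ouq nqk redj ksc mwfs dpfxm ycm fsvkd quecq azrg

Answer: ouq
nqk
redj
ksc
mwfs
dpfxm
ycm
fsvkd
quecq
azrg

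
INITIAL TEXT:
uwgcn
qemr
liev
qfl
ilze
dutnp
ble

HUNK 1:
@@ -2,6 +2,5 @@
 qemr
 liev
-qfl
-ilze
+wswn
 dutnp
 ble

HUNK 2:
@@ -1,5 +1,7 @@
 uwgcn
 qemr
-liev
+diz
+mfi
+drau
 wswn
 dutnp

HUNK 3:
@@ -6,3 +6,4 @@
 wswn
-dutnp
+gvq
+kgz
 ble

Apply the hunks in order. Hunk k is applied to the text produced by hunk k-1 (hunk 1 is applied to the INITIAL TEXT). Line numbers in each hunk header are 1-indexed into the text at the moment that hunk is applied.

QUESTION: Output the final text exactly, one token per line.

Answer: uwgcn
qemr
diz
mfi
drau
wswn
gvq
kgz
ble

Derivation:
Hunk 1: at line 2 remove [qfl,ilze] add [wswn] -> 6 lines: uwgcn qemr liev wswn dutnp ble
Hunk 2: at line 1 remove [liev] add [diz,mfi,drau] -> 8 lines: uwgcn qemr diz mfi drau wswn dutnp ble
Hunk 3: at line 6 remove [dutnp] add [gvq,kgz] -> 9 lines: uwgcn qemr diz mfi drau wswn gvq kgz ble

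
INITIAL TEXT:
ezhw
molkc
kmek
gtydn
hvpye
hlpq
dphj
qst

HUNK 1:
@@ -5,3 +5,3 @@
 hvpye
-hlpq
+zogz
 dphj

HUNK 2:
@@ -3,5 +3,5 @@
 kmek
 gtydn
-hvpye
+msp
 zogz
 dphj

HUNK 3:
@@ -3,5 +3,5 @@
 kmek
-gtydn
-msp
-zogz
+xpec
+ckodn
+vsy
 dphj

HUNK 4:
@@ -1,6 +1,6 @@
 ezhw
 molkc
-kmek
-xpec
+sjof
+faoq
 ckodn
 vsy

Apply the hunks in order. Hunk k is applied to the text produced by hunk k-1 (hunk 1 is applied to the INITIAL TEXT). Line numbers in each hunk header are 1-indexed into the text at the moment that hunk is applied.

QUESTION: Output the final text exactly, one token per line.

Answer: ezhw
molkc
sjof
faoq
ckodn
vsy
dphj
qst

Derivation:
Hunk 1: at line 5 remove [hlpq] add [zogz] -> 8 lines: ezhw molkc kmek gtydn hvpye zogz dphj qst
Hunk 2: at line 3 remove [hvpye] add [msp] -> 8 lines: ezhw molkc kmek gtydn msp zogz dphj qst
Hunk 3: at line 3 remove [gtydn,msp,zogz] add [xpec,ckodn,vsy] -> 8 lines: ezhw molkc kmek xpec ckodn vsy dphj qst
Hunk 4: at line 1 remove [kmek,xpec] add [sjof,faoq] -> 8 lines: ezhw molkc sjof faoq ckodn vsy dphj qst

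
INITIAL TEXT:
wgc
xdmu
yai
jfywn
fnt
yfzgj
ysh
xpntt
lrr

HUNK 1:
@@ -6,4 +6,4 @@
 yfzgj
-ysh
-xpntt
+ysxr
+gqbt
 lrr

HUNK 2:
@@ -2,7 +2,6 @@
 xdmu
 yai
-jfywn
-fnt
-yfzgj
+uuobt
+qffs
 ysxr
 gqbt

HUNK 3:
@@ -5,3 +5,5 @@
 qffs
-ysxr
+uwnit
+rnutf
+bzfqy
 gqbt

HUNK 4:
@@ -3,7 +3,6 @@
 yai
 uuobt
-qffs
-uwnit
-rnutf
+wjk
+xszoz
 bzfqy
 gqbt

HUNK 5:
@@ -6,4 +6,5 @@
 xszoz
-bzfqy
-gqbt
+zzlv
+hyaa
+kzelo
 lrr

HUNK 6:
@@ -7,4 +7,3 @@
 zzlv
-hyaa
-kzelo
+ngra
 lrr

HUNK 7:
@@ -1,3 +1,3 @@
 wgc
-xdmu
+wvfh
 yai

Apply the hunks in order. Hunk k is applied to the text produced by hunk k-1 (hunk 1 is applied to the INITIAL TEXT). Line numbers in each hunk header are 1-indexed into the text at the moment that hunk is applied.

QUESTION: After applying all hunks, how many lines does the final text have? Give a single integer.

Answer: 9

Derivation:
Hunk 1: at line 6 remove [ysh,xpntt] add [ysxr,gqbt] -> 9 lines: wgc xdmu yai jfywn fnt yfzgj ysxr gqbt lrr
Hunk 2: at line 2 remove [jfywn,fnt,yfzgj] add [uuobt,qffs] -> 8 lines: wgc xdmu yai uuobt qffs ysxr gqbt lrr
Hunk 3: at line 5 remove [ysxr] add [uwnit,rnutf,bzfqy] -> 10 lines: wgc xdmu yai uuobt qffs uwnit rnutf bzfqy gqbt lrr
Hunk 4: at line 3 remove [qffs,uwnit,rnutf] add [wjk,xszoz] -> 9 lines: wgc xdmu yai uuobt wjk xszoz bzfqy gqbt lrr
Hunk 5: at line 6 remove [bzfqy,gqbt] add [zzlv,hyaa,kzelo] -> 10 lines: wgc xdmu yai uuobt wjk xszoz zzlv hyaa kzelo lrr
Hunk 6: at line 7 remove [hyaa,kzelo] add [ngra] -> 9 lines: wgc xdmu yai uuobt wjk xszoz zzlv ngra lrr
Hunk 7: at line 1 remove [xdmu] add [wvfh] -> 9 lines: wgc wvfh yai uuobt wjk xszoz zzlv ngra lrr
Final line count: 9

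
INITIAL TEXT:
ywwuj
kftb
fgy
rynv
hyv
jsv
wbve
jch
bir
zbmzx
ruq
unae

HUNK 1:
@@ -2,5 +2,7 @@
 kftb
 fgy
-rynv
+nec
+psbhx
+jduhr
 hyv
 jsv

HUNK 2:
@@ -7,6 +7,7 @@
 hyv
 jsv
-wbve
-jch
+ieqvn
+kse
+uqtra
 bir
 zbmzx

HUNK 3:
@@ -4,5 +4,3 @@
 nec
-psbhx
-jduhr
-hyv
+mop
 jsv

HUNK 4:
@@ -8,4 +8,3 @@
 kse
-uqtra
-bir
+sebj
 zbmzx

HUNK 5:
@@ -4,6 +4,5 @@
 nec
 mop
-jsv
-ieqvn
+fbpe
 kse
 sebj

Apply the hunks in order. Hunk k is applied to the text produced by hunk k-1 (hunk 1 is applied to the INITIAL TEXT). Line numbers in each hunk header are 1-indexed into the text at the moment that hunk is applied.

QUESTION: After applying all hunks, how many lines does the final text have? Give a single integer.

Answer: 11

Derivation:
Hunk 1: at line 2 remove [rynv] add [nec,psbhx,jduhr] -> 14 lines: ywwuj kftb fgy nec psbhx jduhr hyv jsv wbve jch bir zbmzx ruq unae
Hunk 2: at line 7 remove [wbve,jch] add [ieqvn,kse,uqtra] -> 15 lines: ywwuj kftb fgy nec psbhx jduhr hyv jsv ieqvn kse uqtra bir zbmzx ruq unae
Hunk 3: at line 4 remove [psbhx,jduhr,hyv] add [mop] -> 13 lines: ywwuj kftb fgy nec mop jsv ieqvn kse uqtra bir zbmzx ruq unae
Hunk 4: at line 8 remove [uqtra,bir] add [sebj] -> 12 lines: ywwuj kftb fgy nec mop jsv ieqvn kse sebj zbmzx ruq unae
Hunk 5: at line 4 remove [jsv,ieqvn] add [fbpe] -> 11 lines: ywwuj kftb fgy nec mop fbpe kse sebj zbmzx ruq unae
Final line count: 11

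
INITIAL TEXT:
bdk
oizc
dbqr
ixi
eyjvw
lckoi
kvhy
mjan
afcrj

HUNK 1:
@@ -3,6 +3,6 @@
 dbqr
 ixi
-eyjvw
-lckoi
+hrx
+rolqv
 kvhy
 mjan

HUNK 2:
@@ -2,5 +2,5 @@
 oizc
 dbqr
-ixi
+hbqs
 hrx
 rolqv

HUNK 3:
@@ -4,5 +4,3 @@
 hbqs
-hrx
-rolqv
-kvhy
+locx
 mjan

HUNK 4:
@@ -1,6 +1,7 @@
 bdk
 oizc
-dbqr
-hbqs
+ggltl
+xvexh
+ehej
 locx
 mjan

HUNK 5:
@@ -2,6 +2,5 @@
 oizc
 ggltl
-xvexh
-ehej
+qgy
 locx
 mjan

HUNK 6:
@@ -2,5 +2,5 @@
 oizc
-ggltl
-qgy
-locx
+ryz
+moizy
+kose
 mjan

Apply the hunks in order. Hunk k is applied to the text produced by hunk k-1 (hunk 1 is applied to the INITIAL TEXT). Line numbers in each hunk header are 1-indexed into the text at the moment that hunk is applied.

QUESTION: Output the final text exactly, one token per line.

Hunk 1: at line 3 remove [eyjvw,lckoi] add [hrx,rolqv] -> 9 lines: bdk oizc dbqr ixi hrx rolqv kvhy mjan afcrj
Hunk 2: at line 2 remove [ixi] add [hbqs] -> 9 lines: bdk oizc dbqr hbqs hrx rolqv kvhy mjan afcrj
Hunk 3: at line 4 remove [hrx,rolqv,kvhy] add [locx] -> 7 lines: bdk oizc dbqr hbqs locx mjan afcrj
Hunk 4: at line 1 remove [dbqr,hbqs] add [ggltl,xvexh,ehej] -> 8 lines: bdk oizc ggltl xvexh ehej locx mjan afcrj
Hunk 5: at line 2 remove [xvexh,ehej] add [qgy] -> 7 lines: bdk oizc ggltl qgy locx mjan afcrj
Hunk 6: at line 2 remove [ggltl,qgy,locx] add [ryz,moizy,kose] -> 7 lines: bdk oizc ryz moizy kose mjan afcrj

Answer: bdk
oizc
ryz
moizy
kose
mjan
afcrj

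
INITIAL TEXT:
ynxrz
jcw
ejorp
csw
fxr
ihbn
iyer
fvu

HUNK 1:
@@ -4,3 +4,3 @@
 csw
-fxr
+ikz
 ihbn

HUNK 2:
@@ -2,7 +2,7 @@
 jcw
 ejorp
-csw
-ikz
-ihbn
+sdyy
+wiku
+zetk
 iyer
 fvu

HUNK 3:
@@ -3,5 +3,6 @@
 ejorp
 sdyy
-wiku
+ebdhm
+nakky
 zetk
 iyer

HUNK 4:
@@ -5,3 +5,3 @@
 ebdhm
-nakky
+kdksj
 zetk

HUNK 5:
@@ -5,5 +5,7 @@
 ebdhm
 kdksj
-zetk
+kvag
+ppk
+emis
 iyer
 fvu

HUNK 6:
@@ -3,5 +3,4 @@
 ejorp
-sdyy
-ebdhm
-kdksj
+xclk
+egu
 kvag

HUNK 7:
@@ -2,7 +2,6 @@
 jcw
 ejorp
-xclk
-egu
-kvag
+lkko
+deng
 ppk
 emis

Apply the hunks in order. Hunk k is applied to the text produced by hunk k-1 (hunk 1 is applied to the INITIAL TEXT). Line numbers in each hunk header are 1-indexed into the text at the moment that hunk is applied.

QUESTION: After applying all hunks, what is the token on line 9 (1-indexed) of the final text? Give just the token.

Hunk 1: at line 4 remove [fxr] add [ikz] -> 8 lines: ynxrz jcw ejorp csw ikz ihbn iyer fvu
Hunk 2: at line 2 remove [csw,ikz,ihbn] add [sdyy,wiku,zetk] -> 8 lines: ynxrz jcw ejorp sdyy wiku zetk iyer fvu
Hunk 3: at line 3 remove [wiku] add [ebdhm,nakky] -> 9 lines: ynxrz jcw ejorp sdyy ebdhm nakky zetk iyer fvu
Hunk 4: at line 5 remove [nakky] add [kdksj] -> 9 lines: ynxrz jcw ejorp sdyy ebdhm kdksj zetk iyer fvu
Hunk 5: at line 5 remove [zetk] add [kvag,ppk,emis] -> 11 lines: ynxrz jcw ejorp sdyy ebdhm kdksj kvag ppk emis iyer fvu
Hunk 6: at line 3 remove [sdyy,ebdhm,kdksj] add [xclk,egu] -> 10 lines: ynxrz jcw ejorp xclk egu kvag ppk emis iyer fvu
Hunk 7: at line 2 remove [xclk,egu,kvag] add [lkko,deng] -> 9 lines: ynxrz jcw ejorp lkko deng ppk emis iyer fvu
Final line 9: fvu

Answer: fvu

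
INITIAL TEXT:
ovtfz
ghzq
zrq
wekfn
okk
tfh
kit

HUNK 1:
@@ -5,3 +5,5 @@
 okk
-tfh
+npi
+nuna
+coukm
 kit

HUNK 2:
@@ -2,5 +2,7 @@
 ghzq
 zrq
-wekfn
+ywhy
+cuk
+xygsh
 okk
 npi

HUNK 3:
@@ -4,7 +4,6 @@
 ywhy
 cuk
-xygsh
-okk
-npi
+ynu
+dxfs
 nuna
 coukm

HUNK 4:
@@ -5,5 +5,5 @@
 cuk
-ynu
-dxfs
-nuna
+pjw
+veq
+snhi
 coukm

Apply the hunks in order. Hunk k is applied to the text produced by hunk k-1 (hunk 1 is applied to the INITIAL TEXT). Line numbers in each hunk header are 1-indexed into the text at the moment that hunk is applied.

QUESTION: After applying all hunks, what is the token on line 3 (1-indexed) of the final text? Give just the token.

Answer: zrq

Derivation:
Hunk 1: at line 5 remove [tfh] add [npi,nuna,coukm] -> 9 lines: ovtfz ghzq zrq wekfn okk npi nuna coukm kit
Hunk 2: at line 2 remove [wekfn] add [ywhy,cuk,xygsh] -> 11 lines: ovtfz ghzq zrq ywhy cuk xygsh okk npi nuna coukm kit
Hunk 3: at line 4 remove [xygsh,okk,npi] add [ynu,dxfs] -> 10 lines: ovtfz ghzq zrq ywhy cuk ynu dxfs nuna coukm kit
Hunk 4: at line 5 remove [ynu,dxfs,nuna] add [pjw,veq,snhi] -> 10 lines: ovtfz ghzq zrq ywhy cuk pjw veq snhi coukm kit
Final line 3: zrq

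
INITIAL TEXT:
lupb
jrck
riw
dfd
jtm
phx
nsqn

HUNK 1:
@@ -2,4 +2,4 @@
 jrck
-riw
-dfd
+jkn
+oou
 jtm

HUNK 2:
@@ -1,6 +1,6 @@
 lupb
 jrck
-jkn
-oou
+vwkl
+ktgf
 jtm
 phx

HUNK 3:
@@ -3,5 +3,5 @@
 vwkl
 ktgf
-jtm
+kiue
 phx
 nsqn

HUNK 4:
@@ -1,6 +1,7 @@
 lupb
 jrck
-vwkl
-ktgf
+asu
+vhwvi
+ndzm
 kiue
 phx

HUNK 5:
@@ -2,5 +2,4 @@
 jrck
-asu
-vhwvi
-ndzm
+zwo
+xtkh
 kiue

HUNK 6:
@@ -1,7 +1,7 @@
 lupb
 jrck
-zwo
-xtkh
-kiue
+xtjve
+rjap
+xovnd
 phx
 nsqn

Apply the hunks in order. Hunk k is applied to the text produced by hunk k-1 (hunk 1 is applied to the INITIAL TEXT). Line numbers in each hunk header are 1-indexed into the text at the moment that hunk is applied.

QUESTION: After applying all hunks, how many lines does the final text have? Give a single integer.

Hunk 1: at line 2 remove [riw,dfd] add [jkn,oou] -> 7 lines: lupb jrck jkn oou jtm phx nsqn
Hunk 2: at line 1 remove [jkn,oou] add [vwkl,ktgf] -> 7 lines: lupb jrck vwkl ktgf jtm phx nsqn
Hunk 3: at line 3 remove [jtm] add [kiue] -> 7 lines: lupb jrck vwkl ktgf kiue phx nsqn
Hunk 4: at line 1 remove [vwkl,ktgf] add [asu,vhwvi,ndzm] -> 8 lines: lupb jrck asu vhwvi ndzm kiue phx nsqn
Hunk 5: at line 2 remove [asu,vhwvi,ndzm] add [zwo,xtkh] -> 7 lines: lupb jrck zwo xtkh kiue phx nsqn
Hunk 6: at line 1 remove [zwo,xtkh,kiue] add [xtjve,rjap,xovnd] -> 7 lines: lupb jrck xtjve rjap xovnd phx nsqn
Final line count: 7

Answer: 7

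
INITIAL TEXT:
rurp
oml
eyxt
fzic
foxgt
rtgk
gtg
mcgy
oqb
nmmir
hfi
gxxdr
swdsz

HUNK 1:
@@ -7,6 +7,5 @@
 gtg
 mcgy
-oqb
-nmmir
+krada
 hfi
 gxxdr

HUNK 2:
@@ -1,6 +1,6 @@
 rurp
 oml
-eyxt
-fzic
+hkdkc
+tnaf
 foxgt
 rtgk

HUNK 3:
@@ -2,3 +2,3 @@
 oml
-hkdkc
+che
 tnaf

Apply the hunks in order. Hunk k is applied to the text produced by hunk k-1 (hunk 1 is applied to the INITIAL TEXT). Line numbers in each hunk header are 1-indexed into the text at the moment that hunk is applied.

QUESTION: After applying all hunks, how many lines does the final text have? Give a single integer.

Answer: 12

Derivation:
Hunk 1: at line 7 remove [oqb,nmmir] add [krada] -> 12 lines: rurp oml eyxt fzic foxgt rtgk gtg mcgy krada hfi gxxdr swdsz
Hunk 2: at line 1 remove [eyxt,fzic] add [hkdkc,tnaf] -> 12 lines: rurp oml hkdkc tnaf foxgt rtgk gtg mcgy krada hfi gxxdr swdsz
Hunk 3: at line 2 remove [hkdkc] add [che] -> 12 lines: rurp oml che tnaf foxgt rtgk gtg mcgy krada hfi gxxdr swdsz
Final line count: 12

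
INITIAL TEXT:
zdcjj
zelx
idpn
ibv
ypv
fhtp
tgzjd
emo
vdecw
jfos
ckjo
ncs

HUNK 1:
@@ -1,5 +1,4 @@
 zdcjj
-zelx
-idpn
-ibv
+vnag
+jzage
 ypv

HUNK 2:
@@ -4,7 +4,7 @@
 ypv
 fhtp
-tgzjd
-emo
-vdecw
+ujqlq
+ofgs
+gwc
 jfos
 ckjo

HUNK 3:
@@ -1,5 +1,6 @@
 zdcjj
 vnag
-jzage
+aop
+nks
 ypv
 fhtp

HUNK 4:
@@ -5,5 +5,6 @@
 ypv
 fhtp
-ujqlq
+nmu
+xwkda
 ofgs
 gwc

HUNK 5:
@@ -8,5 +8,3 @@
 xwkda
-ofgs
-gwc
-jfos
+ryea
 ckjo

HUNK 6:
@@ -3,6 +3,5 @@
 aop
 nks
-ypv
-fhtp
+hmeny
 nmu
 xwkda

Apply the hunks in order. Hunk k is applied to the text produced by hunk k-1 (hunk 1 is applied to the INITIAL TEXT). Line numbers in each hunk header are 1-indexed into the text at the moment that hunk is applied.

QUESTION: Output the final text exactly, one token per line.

Answer: zdcjj
vnag
aop
nks
hmeny
nmu
xwkda
ryea
ckjo
ncs

Derivation:
Hunk 1: at line 1 remove [zelx,idpn,ibv] add [vnag,jzage] -> 11 lines: zdcjj vnag jzage ypv fhtp tgzjd emo vdecw jfos ckjo ncs
Hunk 2: at line 4 remove [tgzjd,emo,vdecw] add [ujqlq,ofgs,gwc] -> 11 lines: zdcjj vnag jzage ypv fhtp ujqlq ofgs gwc jfos ckjo ncs
Hunk 3: at line 1 remove [jzage] add [aop,nks] -> 12 lines: zdcjj vnag aop nks ypv fhtp ujqlq ofgs gwc jfos ckjo ncs
Hunk 4: at line 5 remove [ujqlq] add [nmu,xwkda] -> 13 lines: zdcjj vnag aop nks ypv fhtp nmu xwkda ofgs gwc jfos ckjo ncs
Hunk 5: at line 8 remove [ofgs,gwc,jfos] add [ryea] -> 11 lines: zdcjj vnag aop nks ypv fhtp nmu xwkda ryea ckjo ncs
Hunk 6: at line 3 remove [ypv,fhtp] add [hmeny] -> 10 lines: zdcjj vnag aop nks hmeny nmu xwkda ryea ckjo ncs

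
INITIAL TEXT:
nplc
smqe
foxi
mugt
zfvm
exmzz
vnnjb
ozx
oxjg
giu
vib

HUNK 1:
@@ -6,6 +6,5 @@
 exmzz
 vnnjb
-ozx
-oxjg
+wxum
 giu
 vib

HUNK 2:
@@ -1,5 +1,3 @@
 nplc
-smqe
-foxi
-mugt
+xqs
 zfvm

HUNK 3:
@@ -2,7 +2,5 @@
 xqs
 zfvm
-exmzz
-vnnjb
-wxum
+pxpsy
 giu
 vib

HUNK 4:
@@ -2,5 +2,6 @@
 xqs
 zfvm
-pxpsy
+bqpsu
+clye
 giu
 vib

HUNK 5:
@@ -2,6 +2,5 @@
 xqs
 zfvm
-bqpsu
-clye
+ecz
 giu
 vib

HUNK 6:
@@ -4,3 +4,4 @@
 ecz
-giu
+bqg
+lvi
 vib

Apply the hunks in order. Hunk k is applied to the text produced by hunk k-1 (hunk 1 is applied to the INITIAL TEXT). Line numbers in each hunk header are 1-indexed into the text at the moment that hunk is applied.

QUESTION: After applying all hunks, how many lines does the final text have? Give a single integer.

Answer: 7

Derivation:
Hunk 1: at line 6 remove [ozx,oxjg] add [wxum] -> 10 lines: nplc smqe foxi mugt zfvm exmzz vnnjb wxum giu vib
Hunk 2: at line 1 remove [smqe,foxi,mugt] add [xqs] -> 8 lines: nplc xqs zfvm exmzz vnnjb wxum giu vib
Hunk 3: at line 2 remove [exmzz,vnnjb,wxum] add [pxpsy] -> 6 lines: nplc xqs zfvm pxpsy giu vib
Hunk 4: at line 2 remove [pxpsy] add [bqpsu,clye] -> 7 lines: nplc xqs zfvm bqpsu clye giu vib
Hunk 5: at line 2 remove [bqpsu,clye] add [ecz] -> 6 lines: nplc xqs zfvm ecz giu vib
Hunk 6: at line 4 remove [giu] add [bqg,lvi] -> 7 lines: nplc xqs zfvm ecz bqg lvi vib
Final line count: 7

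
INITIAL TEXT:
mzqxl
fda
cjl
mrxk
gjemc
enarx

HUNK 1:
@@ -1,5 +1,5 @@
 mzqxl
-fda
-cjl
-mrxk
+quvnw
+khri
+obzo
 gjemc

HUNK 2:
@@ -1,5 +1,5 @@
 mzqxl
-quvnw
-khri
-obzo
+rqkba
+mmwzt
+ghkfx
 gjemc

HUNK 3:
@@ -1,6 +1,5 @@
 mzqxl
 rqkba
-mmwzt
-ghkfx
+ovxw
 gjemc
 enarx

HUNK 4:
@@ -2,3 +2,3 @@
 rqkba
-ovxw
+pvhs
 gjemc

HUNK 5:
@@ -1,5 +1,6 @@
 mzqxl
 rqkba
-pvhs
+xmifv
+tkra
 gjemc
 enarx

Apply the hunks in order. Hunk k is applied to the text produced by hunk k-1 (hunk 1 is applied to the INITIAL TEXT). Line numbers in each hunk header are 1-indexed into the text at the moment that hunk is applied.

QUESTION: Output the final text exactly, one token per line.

Hunk 1: at line 1 remove [fda,cjl,mrxk] add [quvnw,khri,obzo] -> 6 lines: mzqxl quvnw khri obzo gjemc enarx
Hunk 2: at line 1 remove [quvnw,khri,obzo] add [rqkba,mmwzt,ghkfx] -> 6 lines: mzqxl rqkba mmwzt ghkfx gjemc enarx
Hunk 3: at line 1 remove [mmwzt,ghkfx] add [ovxw] -> 5 lines: mzqxl rqkba ovxw gjemc enarx
Hunk 4: at line 2 remove [ovxw] add [pvhs] -> 5 lines: mzqxl rqkba pvhs gjemc enarx
Hunk 5: at line 1 remove [pvhs] add [xmifv,tkra] -> 6 lines: mzqxl rqkba xmifv tkra gjemc enarx

Answer: mzqxl
rqkba
xmifv
tkra
gjemc
enarx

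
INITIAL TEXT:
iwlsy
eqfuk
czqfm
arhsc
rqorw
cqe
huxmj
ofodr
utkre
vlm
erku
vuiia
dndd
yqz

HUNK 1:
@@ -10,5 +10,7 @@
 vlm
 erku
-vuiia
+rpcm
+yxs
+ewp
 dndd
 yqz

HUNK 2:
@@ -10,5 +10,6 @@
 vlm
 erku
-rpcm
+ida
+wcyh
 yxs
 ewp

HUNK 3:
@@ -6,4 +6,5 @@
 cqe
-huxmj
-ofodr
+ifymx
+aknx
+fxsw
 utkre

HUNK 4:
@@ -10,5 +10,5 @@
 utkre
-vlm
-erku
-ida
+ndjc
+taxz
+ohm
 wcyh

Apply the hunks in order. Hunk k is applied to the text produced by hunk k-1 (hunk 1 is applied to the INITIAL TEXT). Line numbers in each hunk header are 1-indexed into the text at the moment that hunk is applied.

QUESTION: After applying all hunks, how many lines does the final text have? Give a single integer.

Hunk 1: at line 10 remove [vuiia] add [rpcm,yxs,ewp] -> 16 lines: iwlsy eqfuk czqfm arhsc rqorw cqe huxmj ofodr utkre vlm erku rpcm yxs ewp dndd yqz
Hunk 2: at line 10 remove [rpcm] add [ida,wcyh] -> 17 lines: iwlsy eqfuk czqfm arhsc rqorw cqe huxmj ofodr utkre vlm erku ida wcyh yxs ewp dndd yqz
Hunk 3: at line 6 remove [huxmj,ofodr] add [ifymx,aknx,fxsw] -> 18 lines: iwlsy eqfuk czqfm arhsc rqorw cqe ifymx aknx fxsw utkre vlm erku ida wcyh yxs ewp dndd yqz
Hunk 4: at line 10 remove [vlm,erku,ida] add [ndjc,taxz,ohm] -> 18 lines: iwlsy eqfuk czqfm arhsc rqorw cqe ifymx aknx fxsw utkre ndjc taxz ohm wcyh yxs ewp dndd yqz
Final line count: 18

Answer: 18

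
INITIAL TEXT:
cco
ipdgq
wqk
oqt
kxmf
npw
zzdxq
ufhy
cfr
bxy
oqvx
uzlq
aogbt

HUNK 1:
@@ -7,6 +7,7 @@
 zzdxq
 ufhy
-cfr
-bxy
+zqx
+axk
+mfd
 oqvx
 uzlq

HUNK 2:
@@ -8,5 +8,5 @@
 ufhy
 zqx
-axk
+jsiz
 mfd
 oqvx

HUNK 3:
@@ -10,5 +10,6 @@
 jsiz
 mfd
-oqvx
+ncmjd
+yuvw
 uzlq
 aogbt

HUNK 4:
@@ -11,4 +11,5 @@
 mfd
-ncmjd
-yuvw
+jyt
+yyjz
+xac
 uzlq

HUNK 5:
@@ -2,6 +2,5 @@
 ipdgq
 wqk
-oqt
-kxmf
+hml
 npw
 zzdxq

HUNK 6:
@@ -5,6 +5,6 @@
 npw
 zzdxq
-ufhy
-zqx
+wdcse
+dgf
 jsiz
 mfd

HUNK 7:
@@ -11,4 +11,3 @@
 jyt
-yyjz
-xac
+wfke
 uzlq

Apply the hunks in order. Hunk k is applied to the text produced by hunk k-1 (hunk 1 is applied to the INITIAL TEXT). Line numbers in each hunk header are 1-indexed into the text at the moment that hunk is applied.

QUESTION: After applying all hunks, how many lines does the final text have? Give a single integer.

Answer: 14

Derivation:
Hunk 1: at line 7 remove [cfr,bxy] add [zqx,axk,mfd] -> 14 lines: cco ipdgq wqk oqt kxmf npw zzdxq ufhy zqx axk mfd oqvx uzlq aogbt
Hunk 2: at line 8 remove [axk] add [jsiz] -> 14 lines: cco ipdgq wqk oqt kxmf npw zzdxq ufhy zqx jsiz mfd oqvx uzlq aogbt
Hunk 3: at line 10 remove [oqvx] add [ncmjd,yuvw] -> 15 lines: cco ipdgq wqk oqt kxmf npw zzdxq ufhy zqx jsiz mfd ncmjd yuvw uzlq aogbt
Hunk 4: at line 11 remove [ncmjd,yuvw] add [jyt,yyjz,xac] -> 16 lines: cco ipdgq wqk oqt kxmf npw zzdxq ufhy zqx jsiz mfd jyt yyjz xac uzlq aogbt
Hunk 5: at line 2 remove [oqt,kxmf] add [hml] -> 15 lines: cco ipdgq wqk hml npw zzdxq ufhy zqx jsiz mfd jyt yyjz xac uzlq aogbt
Hunk 6: at line 5 remove [ufhy,zqx] add [wdcse,dgf] -> 15 lines: cco ipdgq wqk hml npw zzdxq wdcse dgf jsiz mfd jyt yyjz xac uzlq aogbt
Hunk 7: at line 11 remove [yyjz,xac] add [wfke] -> 14 lines: cco ipdgq wqk hml npw zzdxq wdcse dgf jsiz mfd jyt wfke uzlq aogbt
Final line count: 14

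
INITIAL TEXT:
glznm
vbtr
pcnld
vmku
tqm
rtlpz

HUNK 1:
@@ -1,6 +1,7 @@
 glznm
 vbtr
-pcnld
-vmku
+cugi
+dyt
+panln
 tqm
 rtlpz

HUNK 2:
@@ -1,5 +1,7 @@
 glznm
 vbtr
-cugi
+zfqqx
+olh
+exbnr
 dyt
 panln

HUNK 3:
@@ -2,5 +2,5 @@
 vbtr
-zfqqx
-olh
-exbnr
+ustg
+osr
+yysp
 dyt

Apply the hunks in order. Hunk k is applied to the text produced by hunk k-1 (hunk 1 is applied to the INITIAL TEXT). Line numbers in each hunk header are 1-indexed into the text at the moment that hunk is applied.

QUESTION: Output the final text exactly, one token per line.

Hunk 1: at line 1 remove [pcnld,vmku] add [cugi,dyt,panln] -> 7 lines: glznm vbtr cugi dyt panln tqm rtlpz
Hunk 2: at line 1 remove [cugi] add [zfqqx,olh,exbnr] -> 9 lines: glznm vbtr zfqqx olh exbnr dyt panln tqm rtlpz
Hunk 3: at line 2 remove [zfqqx,olh,exbnr] add [ustg,osr,yysp] -> 9 lines: glznm vbtr ustg osr yysp dyt panln tqm rtlpz

Answer: glznm
vbtr
ustg
osr
yysp
dyt
panln
tqm
rtlpz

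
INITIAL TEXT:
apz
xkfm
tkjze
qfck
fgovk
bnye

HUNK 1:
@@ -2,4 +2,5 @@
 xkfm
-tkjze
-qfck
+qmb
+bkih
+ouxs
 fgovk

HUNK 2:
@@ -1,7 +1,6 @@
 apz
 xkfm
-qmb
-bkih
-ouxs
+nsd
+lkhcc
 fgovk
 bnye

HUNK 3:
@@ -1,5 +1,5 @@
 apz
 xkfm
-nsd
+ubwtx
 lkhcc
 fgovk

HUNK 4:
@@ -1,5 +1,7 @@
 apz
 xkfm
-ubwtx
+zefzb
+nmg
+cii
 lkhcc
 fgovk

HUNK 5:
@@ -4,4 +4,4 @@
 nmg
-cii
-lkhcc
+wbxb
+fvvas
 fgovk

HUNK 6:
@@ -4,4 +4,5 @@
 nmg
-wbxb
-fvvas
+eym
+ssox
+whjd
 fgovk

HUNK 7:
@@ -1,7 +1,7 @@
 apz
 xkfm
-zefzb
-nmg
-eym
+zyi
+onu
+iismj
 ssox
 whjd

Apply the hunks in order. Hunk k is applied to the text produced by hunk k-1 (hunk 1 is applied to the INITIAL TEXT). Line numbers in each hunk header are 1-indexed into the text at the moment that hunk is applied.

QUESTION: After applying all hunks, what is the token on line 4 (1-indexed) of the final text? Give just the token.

Answer: onu

Derivation:
Hunk 1: at line 2 remove [tkjze,qfck] add [qmb,bkih,ouxs] -> 7 lines: apz xkfm qmb bkih ouxs fgovk bnye
Hunk 2: at line 1 remove [qmb,bkih,ouxs] add [nsd,lkhcc] -> 6 lines: apz xkfm nsd lkhcc fgovk bnye
Hunk 3: at line 1 remove [nsd] add [ubwtx] -> 6 lines: apz xkfm ubwtx lkhcc fgovk bnye
Hunk 4: at line 1 remove [ubwtx] add [zefzb,nmg,cii] -> 8 lines: apz xkfm zefzb nmg cii lkhcc fgovk bnye
Hunk 5: at line 4 remove [cii,lkhcc] add [wbxb,fvvas] -> 8 lines: apz xkfm zefzb nmg wbxb fvvas fgovk bnye
Hunk 6: at line 4 remove [wbxb,fvvas] add [eym,ssox,whjd] -> 9 lines: apz xkfm zefzb nmg eym ssox whjd fgovk bnye
Hunk 7: at line 1 remove [zefzb,nmg,eym] add [zyi,onu,iismj] -> 9 lines: apz xkfm zyi onu iismj ssox whjd fgovk bnye
Final line 4: onu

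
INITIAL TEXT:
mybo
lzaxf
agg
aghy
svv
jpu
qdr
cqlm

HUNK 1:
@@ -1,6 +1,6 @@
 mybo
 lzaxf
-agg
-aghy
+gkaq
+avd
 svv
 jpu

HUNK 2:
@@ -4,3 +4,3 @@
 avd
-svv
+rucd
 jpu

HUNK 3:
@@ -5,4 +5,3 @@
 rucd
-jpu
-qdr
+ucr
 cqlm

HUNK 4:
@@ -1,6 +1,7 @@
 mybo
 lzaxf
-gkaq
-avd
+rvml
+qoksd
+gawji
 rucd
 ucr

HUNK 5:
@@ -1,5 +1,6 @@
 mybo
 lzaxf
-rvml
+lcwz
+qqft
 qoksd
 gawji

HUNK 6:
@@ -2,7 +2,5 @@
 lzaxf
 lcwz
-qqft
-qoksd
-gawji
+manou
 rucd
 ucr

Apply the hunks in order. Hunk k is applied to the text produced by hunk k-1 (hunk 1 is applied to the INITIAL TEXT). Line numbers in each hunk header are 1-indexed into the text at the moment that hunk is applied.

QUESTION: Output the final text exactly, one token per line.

Hunk 1: at line 1 remove [agg,aghy] add [gkaq,avd] -> 8 lines: mybo lzaxf gkaq avd svv jpu qdr cqlm
Hunk 2: at line 4 remove [svv] add [rucd] -> 8 lines: mybo lzaxf gkaq avd rucd jpu qdr cqlm
Hunk 3: at line 5 remove [jpu,qdr] add [ucr] -> 7 lines: mybo lzaxf gkaq avd rucd ucr cqlm
Hunk 4: at line 1 remove [gkaq,avd] add [rvml,qoksd,gawji] -> 8 lines: mybo lzaxf rvml qoksd gawji rucd ucr cqlm
Hunk 5: at line 1 remove [rvml] add [lcwz,qqft] -> 9 lines: mybo lzaxf lcwz qqft qoksd gawji rucd ucr cqlm
Hunk 6: at line 2 remove [qqft,qoksd,gawji] add [manou] -> 7 lines: mybo lzaxf lcwz manou rucd ucr cqlm

Answer: mybo
lzaxf
lcwz
manou
rucd
ucr
cqlm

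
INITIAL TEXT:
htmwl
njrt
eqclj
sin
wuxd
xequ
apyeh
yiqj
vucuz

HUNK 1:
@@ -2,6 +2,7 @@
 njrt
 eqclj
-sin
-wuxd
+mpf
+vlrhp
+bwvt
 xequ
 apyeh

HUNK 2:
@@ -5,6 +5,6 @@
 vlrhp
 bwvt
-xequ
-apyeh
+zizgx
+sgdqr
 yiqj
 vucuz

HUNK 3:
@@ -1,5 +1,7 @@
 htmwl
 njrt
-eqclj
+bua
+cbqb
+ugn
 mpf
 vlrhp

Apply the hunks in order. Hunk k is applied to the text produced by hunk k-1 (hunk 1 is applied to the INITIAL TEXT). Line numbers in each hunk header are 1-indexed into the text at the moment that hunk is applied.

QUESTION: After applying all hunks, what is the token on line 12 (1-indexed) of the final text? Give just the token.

Answer: vucuz

Derivation:
Hunk 1: at line 2 remove [sin,wuxd] add [mpf,vlrhp,bwvt] -> 10 lines: htmwl njrt eqclj mpf vlrhp bwvt xequ apyeh yiqj vucuz
Hunk 2: at line 5 remove [xequ,apyeh] add [zizgx,sgdqr] -> 10 lines: htmwl njrt eqclj mpf vlrhp bwvt zizgx sgdqr yiqj vucuz
Hunk 3: at line 1 remove [eqclj] add [bua,cbqb,ugn] -> 12 lines: htmwl njrt bua cbqb ugn mpf vlrhp bwvt zizgx sgdqr yiqj vucuz
Final line 12: vucuz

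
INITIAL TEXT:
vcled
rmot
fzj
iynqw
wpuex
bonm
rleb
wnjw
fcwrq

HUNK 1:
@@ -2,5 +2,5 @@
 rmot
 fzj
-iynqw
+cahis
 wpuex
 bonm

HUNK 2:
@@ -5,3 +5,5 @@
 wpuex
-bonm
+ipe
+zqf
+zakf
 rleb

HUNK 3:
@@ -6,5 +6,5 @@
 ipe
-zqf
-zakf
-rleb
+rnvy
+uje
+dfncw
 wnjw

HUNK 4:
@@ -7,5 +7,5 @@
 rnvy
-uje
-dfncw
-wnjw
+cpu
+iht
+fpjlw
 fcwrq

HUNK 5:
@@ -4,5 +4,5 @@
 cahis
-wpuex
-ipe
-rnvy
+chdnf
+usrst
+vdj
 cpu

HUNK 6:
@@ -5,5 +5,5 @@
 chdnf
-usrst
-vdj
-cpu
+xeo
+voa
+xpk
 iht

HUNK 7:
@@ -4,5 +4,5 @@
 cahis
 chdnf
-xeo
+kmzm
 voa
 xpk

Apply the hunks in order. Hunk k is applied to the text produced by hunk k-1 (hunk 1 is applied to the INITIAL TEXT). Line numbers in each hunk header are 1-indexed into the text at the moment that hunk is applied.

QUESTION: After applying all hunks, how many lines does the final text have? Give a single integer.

Answer: 11

Derivation:
Hunk 1: at line 2 remove [iynqw] add [cahis] -> 9 lines: vcled rmot fzj cahis wpuex bonm rleb wnjw fcwrq
Hunk 2: at line 5 remove [bonm] add [ipe,zqf,zakf] -> 11 lines: vcled rmot fzj cahis wpuex ipe zqf zakf rleb wnjw fcwrq
Hunk 3: at line 6 remove [zqf,zakf,rleb] add [rnvy,uje,dfncw] -> 11 lines: vcled rmot fzj cahis wpuex ipe rnvy uje dfncw wnjw fcwrq
Hunk 4: at line 7 remove [uje,dfncw,wnjw] add [cpu,iht,fpjlw] -> 11 lines: vcled rmot fzj cahis wpuex ipe rnvy cpu iht fpjlw fcwrq
Hunk 5: at line 4 remove [wpuex,ipe,rnvy] add [chdnf,usrst,vdj] -> 11 lines: vcled rmot fzj cahis chdnf usrst vdj cpu iht fpjlw fcwrq
Hunk 6: at line 5 remove [usrst,vdj,cpu] add [xeo,voa,xpk] -> 11 lines: vcled rmot fzj cahis chdnf xeo voa xpk iht fpjlw fcwrq
Hunk 7: at line 4 remove [xeo] add [kmzm] -> 11 lines: vcled rmot fzj cahis chdnf kmzm voa xpk iht fpjlw fcwrq
Final line count: 11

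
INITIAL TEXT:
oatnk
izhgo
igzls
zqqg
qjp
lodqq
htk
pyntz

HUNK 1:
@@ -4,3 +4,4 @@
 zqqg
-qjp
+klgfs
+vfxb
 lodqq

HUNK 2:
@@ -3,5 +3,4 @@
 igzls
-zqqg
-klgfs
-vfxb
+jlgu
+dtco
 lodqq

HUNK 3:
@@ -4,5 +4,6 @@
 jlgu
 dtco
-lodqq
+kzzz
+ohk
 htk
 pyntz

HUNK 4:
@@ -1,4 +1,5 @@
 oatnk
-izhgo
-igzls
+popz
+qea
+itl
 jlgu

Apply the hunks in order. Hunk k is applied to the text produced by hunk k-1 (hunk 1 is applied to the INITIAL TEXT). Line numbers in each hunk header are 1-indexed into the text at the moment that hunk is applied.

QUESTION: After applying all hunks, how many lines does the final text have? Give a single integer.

Hunk 1: at line 4 remove [qjp] add [klgfs,vfxb] -> 9 lines: oatnk izhgo igzls zqqg klgfs vfxb lodqq htk pyntz
Hunk 2: at line 3 remove [zqqg,klgfs,vfxb] add [jlgu,dtco] -> 8 lines: oatnk izhgo igzls jlgu dtco lodqq htk pyntz
Hunk 3: at line 4 remove [lodqq] add [kzzz,ohk] -> 9 lines: oatnk izhgo igzls jlgu dtco kzzz ohk htk pyntz
Hunk 4: at line 1 remove [izhgo,igzls] add [popz,qea,itl] -> 10 lines: oatnk popz qea itl jlgu dtco kzzz ohk htk pyntz
Final line count: 10

Answer: 10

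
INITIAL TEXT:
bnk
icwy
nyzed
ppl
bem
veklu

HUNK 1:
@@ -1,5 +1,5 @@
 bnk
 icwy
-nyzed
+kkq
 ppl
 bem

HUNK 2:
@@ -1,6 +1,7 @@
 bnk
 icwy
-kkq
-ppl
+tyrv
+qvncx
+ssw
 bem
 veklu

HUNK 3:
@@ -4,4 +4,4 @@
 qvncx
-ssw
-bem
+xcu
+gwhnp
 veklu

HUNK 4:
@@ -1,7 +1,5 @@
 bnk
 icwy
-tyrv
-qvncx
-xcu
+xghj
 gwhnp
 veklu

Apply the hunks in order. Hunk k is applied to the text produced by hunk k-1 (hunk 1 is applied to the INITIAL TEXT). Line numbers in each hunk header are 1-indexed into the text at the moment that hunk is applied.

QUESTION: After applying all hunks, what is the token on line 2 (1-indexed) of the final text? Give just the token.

Answer: icwy

Derivation:
Hunk 1: at line 1 remove [nyzed] add [kkq] -> 6 lines: bnk icwy kkq ppl bem veklu
Hunk 2: at line 1 remove [kkq,ppl] add [tyrv,qvncx,ssw] -> 7 lines: bnk icwy tyrv qvncx ssw bem veklu
Hunk 3: at line 4 remove [ssw,bem] add [xcu,gwhnp] -> 7 lines: bnk icwy tyrv qvncx xcu gwhnp veklu
Hunk 4: at line 1 remove [tyrv,qvncx,xcu] add [xghj] -> 5 lines: bnk icwy xghj gwhnp veklu
Final line 2: icwy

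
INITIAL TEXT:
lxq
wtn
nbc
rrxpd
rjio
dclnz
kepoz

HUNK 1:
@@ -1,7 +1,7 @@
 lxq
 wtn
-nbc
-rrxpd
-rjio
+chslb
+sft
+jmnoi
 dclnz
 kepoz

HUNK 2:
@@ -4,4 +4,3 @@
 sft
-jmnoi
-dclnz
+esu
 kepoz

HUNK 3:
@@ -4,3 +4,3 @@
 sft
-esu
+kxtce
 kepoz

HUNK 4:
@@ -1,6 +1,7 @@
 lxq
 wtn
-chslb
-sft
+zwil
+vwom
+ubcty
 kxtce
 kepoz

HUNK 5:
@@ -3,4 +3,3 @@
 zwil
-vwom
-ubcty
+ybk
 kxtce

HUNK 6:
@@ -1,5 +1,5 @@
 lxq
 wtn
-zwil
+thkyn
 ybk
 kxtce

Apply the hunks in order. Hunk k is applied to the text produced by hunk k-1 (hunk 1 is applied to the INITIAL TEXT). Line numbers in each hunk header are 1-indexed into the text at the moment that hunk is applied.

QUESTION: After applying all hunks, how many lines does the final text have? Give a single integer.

Hunk 1: at line 1 remove [nbc,rrxpd,rjio] add [chslb,sft,jmnoi] -> 7 lines: lxq wtn chslb sft jmnoi dclnz kepoz
Hunk 2: at line 4 remove [jmnoi,dclnz] add [esu] -> 6 lines: lxq wtn chslb sft esu kepoz
Hunk 3: at line 4 remove [esu] add [kxtce] -> 6 lines: lxq wtn chslb sft kxtce kepoz
Hunk 4: at line 1 remove [chslb,sft] add [zwil,vwom,ubcty] -> 7 lines: lxq wtn zwil vwom ubcty kxtce kepoz
Hunk 5: at line 3 remove [vwom,ubcty] add [ybk] -> 6 lines: lxq wtn zwil ybk kxtce kepoz
Hunk 6: at line 1 remove [zwil] add [thkyn] -> 6 lines: lxq wtn thkyn ybk kxtce kepoz
Final line count: 6

Answer: 6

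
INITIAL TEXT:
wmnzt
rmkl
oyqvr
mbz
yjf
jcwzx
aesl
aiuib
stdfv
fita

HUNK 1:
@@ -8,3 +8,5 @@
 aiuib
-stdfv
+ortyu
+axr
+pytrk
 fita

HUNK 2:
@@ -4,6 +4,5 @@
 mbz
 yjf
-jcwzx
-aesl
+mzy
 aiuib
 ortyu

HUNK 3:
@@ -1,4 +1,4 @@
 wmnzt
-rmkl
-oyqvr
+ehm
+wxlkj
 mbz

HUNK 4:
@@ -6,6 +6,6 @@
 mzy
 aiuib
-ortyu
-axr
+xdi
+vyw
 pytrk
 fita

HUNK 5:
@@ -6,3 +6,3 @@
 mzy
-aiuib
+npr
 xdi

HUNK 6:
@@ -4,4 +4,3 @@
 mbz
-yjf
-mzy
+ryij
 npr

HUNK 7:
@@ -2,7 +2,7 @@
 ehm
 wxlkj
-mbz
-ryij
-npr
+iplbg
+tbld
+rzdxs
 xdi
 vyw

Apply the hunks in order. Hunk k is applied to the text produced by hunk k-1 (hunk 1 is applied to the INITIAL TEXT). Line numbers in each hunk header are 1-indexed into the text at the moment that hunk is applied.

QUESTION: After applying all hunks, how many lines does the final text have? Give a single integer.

Hunk 1: at line 8 remove [stdfv] add [ortyu,axr,pytrk] -> 12 lines: wmnzt rmkl oyqvr mbz yjf jcwzx aesl aiuib ortyu axr pytrk fita
Hunk 2: at line 4 remove [jcwzx,aesl] add [mzy] -> 11 lines: wmnzt rmkl oyqvr mbz yjf mzy aiuib ortyu axr pytrk fita
Hunk 3: at line 1 remove [rmkl,oyqvr] add [ehm,wxlkj] -> 11 lines: wmnzt ehm wxlkj mbz yjf mzy aiuib ortyu axr pytrk fita
Hunk 4: at line 6 remove [ortyu,axr] add [xdi,vyw] -> 11 lines: wmnzt ehm wxlkj mbz yjf mzy aiuib xdi vyw pytrk fita
Hunk 5: at line 6 remove [aiuib] add [npr] -> 11 lines: wmnzt ehm wxlkj mbz yjf mzy npr xdi vyw pytrk fita
Hunk 6: at line 4 remove [yjf,mzy] add [ryij] -> 10 lines: wmnzt ehm wxlkj mbz ryij npr xdi vyw pytrk fita
Hunk 7: at line 2 remove [mbz,ryij,npr] add [iplbg,tbld,rzdxs] -> 10 lines: wmnzt ehm wxlkj iplbg tbld rzdxs xdi vyw pytrk fita
Final line count: 10

Answer: 10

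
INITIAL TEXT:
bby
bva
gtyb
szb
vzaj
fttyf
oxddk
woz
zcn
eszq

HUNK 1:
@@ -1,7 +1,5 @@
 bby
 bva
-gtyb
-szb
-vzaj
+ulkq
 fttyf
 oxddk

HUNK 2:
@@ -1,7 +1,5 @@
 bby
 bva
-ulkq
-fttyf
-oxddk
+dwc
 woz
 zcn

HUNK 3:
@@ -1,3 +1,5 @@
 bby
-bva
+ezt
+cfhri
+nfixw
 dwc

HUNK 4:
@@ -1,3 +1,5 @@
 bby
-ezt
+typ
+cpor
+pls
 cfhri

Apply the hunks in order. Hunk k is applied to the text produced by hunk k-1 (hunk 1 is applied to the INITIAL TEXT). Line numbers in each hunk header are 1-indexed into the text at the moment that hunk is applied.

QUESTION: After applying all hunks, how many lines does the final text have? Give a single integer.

Answer: 10

Derivation:
Hunk 1: at line 1 remove [gtyb,szb,vzaj] add [ulkq] -> 8 lines: bby bva ulkq fttyf oxddk woz zcn eszq
Hunk 2: at line 1 remove [ulkq,fttyf,oxddk] add [dwc] -> 6 lines: bby bva dwc woz zcn eszq
Hunk 3: at line 1 remove [bva] add [ezt,cfhri,nfixw] -> 8 lines: bby ezt cfhri nfixw dwc woz zcn eszq
Hunk 4: at line 1 remove [ezt] add [typ,cpor,pls] -> 10 lines: bby typ cpor pls cfhri nfixw dwc woz zcn eszq
Final line count: 10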